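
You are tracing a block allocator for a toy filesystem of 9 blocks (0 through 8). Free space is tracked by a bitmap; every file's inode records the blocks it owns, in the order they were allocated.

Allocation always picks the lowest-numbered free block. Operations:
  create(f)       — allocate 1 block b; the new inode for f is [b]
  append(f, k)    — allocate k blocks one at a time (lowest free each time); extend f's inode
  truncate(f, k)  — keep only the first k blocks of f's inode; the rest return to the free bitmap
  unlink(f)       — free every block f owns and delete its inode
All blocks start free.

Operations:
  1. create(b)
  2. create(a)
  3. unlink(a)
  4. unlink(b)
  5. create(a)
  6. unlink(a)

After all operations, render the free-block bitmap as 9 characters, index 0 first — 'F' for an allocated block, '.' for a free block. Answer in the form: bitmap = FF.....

[1] create(b) — b=0 (map F........)
[2] create(a) — a=1 b=0 (map FF.......)
[3] unlink(a) — b=0 (map F........)
[4] unlink(b) —  (map .........)
[5] create(a) — a=0 (map F........)
[6] unlink(a) —  (map .........)

bitmap = .........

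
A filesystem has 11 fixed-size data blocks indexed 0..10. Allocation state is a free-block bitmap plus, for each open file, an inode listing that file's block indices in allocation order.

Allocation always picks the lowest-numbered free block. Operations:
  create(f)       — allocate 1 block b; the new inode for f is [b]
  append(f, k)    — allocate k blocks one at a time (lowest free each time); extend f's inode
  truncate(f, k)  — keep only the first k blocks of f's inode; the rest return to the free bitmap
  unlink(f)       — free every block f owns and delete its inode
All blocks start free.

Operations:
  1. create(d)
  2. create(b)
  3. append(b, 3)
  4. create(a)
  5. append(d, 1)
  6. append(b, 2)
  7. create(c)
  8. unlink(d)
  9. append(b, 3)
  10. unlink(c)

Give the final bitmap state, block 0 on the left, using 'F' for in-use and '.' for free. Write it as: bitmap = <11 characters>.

bitmap = FFFFFFFFF.F

after create(d) → d:[0]  free=[F..........]
after create(b) → b:[1], d:[0]  free=[FF.........]
after append(b, 3) → b:[1, 2, 3, 4], d:[0]  free=[FFFFF......]
after create(a) → a:[5], b:[1, 2, 3, 4], d:[0]  free=[FFFFFF.....]
after append(d, 1) → a:[5], b:[1, 2, 3, 4], d:[0, 6]  free=[FFFFFFF....]
after append(b, 2) → a:[5], b:[1, 2, 3, 4, 7, 8], d:[0, 6]  free=[FFFFFFFFF..]
after create(c) → a:[5], b:[1, 2, 3, 4, 7, 8], c:[9], d:[0, 6]  free=[FFFFFFFFFF.]
after unlink(d) → a:[5], b:[1, 2, 3, 4, 7, 8], c:[9]  free=[.FFFFF.FFF.]
after append(b, 3) → a:[5], b:[1, 2, 3, 4, 7, 8, 0, 6, 10], c:[9]  free=[FFFFFFFFFFF]
after unlink(c) → a:[5], b:[1, 2, 3, 4, 7, 8, 0, 6, 10]  free=[FFFFFFFFF.F]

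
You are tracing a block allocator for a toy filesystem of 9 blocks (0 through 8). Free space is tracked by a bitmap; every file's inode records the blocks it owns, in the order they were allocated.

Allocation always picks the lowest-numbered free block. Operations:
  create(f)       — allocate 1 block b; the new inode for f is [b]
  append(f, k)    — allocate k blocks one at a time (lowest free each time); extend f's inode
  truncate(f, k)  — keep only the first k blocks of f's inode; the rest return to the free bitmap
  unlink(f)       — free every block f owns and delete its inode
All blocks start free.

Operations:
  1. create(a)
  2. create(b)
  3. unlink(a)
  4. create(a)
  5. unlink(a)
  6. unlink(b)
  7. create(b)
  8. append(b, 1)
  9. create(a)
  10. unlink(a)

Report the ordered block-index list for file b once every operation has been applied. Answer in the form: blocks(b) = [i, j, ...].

blocks(b) = [0, 1]

create(a): bitmap=F........ | a=[0]
create(b): bitmap=FF....... | a=[0] b=[1]
unlink(a): bitmap=.F....... | b=[1]
create(a): bitmap=FF....... | a=[0] b=[1]
unlink(a): bitmap=.F....... | b=[1]
unlink(b): bitmap=......... | 
create(b): bitmap=F........ | b=[0]
append(b, 1): bitmap=FF....... | b=[0, 1]
create(a): bitmap=FFF...... | a=[2] b=[0, 1]
unlink(a): bitmap=FF....... | b=[0, 1]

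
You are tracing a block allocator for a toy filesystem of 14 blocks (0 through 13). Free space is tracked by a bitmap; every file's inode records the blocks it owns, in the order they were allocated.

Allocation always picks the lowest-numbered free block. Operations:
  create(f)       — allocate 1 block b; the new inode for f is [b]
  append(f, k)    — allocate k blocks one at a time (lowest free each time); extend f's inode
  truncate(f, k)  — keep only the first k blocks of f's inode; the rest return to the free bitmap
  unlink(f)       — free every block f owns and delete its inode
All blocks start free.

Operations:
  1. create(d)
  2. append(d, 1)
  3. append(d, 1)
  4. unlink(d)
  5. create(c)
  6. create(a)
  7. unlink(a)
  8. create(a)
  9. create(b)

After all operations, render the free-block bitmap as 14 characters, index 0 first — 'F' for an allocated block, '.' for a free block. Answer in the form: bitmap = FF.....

create(d): bitmap=F............. | d=[0]
append(d, 1): bitmap=FF............ | d=[0, 1]
append(d, 1): bitmap=FFF........... | d=[0, 1, 2]
unlink(d): bitmap=.............. | 
create(c): bitmap=F............. | c=[0]
create(a): bitmap=FF............ | a=[1] c=[0]
unlink(a): bitmap=F............. | c=[0]
create(a): bitmap=FF............ | a=[1] c=[0]
create(b): bitmap=FFF........... | a=[1] b=[2] c=[0]

bitmap = FFF...........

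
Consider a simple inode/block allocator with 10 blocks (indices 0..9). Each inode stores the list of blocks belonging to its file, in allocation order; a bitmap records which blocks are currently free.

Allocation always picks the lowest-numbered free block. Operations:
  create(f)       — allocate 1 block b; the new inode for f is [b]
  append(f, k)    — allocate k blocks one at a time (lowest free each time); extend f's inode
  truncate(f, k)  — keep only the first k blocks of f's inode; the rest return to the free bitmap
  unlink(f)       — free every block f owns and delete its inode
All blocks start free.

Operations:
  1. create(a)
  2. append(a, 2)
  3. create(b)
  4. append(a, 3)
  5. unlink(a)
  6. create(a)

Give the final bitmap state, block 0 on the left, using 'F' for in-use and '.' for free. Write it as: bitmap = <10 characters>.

[1] create(a) — a=0 (map F.........)
[2] append(a, 2) — a=0,1,2 (map FFF.......)
[3] create(b) — a=0,1,2 b=3 (map FFFF......)
[4] append(a, 3) — a=0,1,2,4,5,6 b=3 (map FFFFFFF...)
[5] unlink(a) — b=3 (map ...F......)
[6] create(a) — a=0 b=3 (map F..F......)

bitmap = F..F......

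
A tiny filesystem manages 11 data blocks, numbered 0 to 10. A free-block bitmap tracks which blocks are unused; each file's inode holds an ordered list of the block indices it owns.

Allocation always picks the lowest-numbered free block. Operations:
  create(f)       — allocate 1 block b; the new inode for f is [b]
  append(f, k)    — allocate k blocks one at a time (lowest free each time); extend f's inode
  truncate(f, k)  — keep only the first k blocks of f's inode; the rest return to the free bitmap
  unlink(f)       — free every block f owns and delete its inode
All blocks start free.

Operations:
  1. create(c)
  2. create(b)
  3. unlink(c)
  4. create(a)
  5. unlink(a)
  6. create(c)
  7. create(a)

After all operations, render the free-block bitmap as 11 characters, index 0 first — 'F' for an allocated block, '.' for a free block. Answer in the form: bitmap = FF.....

bitmap = FFF........

  1. create(c)  ⇒  F..........  {c→[0]}
  2. create(b)  ⇒  FF.........  {b→[1]; c→[0]}
  3. unlink(c)  ⇒  .F.........  {b→[1]}
  4. create(a)  ⇒  FF.........  {a→[0]; b→[1]}
  5. unlink(a)  ⇒  .F.........  {b→[1]}
  6. create(c)  ⇒  FF.........  {b→[1]; c→[0]}
  7. create(a)  ⇒  FFF........  {a→[2]; b→[1]; c→[0]}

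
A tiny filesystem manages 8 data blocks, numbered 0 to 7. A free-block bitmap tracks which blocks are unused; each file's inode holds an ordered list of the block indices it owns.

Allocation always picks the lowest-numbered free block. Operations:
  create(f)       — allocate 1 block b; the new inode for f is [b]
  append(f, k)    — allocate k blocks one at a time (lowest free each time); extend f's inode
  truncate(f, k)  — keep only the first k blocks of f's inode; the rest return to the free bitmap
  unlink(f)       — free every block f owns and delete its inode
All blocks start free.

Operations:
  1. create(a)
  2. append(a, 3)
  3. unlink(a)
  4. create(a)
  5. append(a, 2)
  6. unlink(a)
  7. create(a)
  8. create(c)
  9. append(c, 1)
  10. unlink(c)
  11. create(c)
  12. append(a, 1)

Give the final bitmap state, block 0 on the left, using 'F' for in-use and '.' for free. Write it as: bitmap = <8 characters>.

after create(a) → a:[0]  free=[F.......]
after append(a, 3) → a:[0, 1, 2, 3]  free=[FFFF....]
after unlink(a) →   free=[........]
after create(a) → a:[0]  free=[F.......]
after append(a, 2) → a:[0, 1, 2]  free=[FFF.....]
after unlink(a) →   free=[........]
after create(a) → a:[0]  free=[F.......]
after create(c) → a:[0], c:[1]  free=[FF......]
after append(c, 1) → a:[0], c:[1, 2]  free=[FFF.....]
after unlink(c) → a:[0]  free=[F.......]
after create(c) → a:[0], c:[1]  free=[FF......]
after append(a, 1) → a:[0, 2], c:[1]  free=[FFF.....]

bitmap = FFF.....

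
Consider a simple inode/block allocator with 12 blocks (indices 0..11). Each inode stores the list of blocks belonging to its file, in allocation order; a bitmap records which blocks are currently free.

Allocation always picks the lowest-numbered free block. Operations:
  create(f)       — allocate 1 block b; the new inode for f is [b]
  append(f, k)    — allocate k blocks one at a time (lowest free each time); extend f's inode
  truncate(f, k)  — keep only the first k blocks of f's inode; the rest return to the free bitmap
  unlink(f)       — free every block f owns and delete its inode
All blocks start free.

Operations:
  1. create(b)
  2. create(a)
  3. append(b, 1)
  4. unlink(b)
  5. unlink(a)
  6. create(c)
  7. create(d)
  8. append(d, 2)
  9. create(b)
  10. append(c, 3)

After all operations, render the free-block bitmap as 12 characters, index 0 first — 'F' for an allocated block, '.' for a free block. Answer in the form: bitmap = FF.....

create(b): bitmap=F........... | b=[0]
create(a): bitmap=FF.......... | a=[1] b=[0]
append(b, 1): bitmap=FFF......... | a=[1] b=[0, 2]
unlink(b): bitmap=.F.......... | a=[1]
unlink(a): bitmap=............ | 
create(c): bitmap=F........... | c=[0]
create(d): bitmap=FF.......... | c=[0] d=[1]
append(d, 2): bitmap=FFFF........ | c=[0] d=[1, 2, 3]
create(b): bitmap=FFFFF....... | b=[4] c=[0] d=[1, 2, 3]
append(c, 3): bitmap=FFFFFFFF.... | b=[4] c=[0, 5, 6, 7] d=[1, 2, 3]

bitmap = FFFFFFFF....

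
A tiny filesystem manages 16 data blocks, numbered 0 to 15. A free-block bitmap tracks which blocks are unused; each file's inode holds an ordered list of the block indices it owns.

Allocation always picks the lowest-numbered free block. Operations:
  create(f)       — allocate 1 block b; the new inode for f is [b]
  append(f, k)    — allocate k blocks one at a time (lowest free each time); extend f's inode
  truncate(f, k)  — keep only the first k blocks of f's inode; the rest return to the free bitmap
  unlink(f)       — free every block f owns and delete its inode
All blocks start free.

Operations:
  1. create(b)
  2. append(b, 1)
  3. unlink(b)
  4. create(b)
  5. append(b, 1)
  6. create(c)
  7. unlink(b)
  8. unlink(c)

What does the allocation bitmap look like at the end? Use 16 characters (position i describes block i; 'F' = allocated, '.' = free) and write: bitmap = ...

create(b): bitmap=F............... | b=[0]
append(b, 1): bitmap=FF.............. | b=[0, 1]
unlink(b): bitmap=................ | 
create(b): bitmap=F............... | b=[0]
append(b, 1): bitmap=FF.............. | b=[0, 1]
create(c): bitmap=FFF............. | b=[0, 1] c=[2]
unlink(b): bitmap=..F............. | c=[2]
unlink(c): bitmap=................ | 

bitmap = ................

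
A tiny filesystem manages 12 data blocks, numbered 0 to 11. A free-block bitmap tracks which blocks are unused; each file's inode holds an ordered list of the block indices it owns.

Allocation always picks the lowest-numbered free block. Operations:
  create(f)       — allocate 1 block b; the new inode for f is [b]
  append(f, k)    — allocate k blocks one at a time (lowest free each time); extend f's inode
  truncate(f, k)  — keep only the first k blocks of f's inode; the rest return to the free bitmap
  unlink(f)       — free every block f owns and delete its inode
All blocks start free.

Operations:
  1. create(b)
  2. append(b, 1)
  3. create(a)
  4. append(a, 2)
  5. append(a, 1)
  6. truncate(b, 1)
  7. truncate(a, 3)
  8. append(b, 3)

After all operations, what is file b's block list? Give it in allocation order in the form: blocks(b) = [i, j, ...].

  1. create(b)  ⇒  F...........  {b→[0]}
  2. append(b, 1)  ⇒  FF..........  {b→[0, 1]}
  3. create(a)  ⇒  FFF.........  {a→[2]; b→[0, 1]}
  4. append(a, 2)  ⇒  FFFFF.......  {a→[2, 3, 4]; b→[0, 1]}
  5. append(a, 1)  ⇒  FFFFFF......  {a→[2, 3, 4, 5]; b→[0, 1]}
  6. truncate(b, 1)  ⇒  F.FFFF......  {a→[2, 3, 4, 5]; b→[0]}
  7. truncate(a, 3)  ⇒  F.FFF.......  {a→[2, 3, 4]; b→[0]}
  8. append(b, 3)  ⇒  FFFFFFF.....  {a→[2, 3, 4]; b→[0, 1, 5, 6]}

blocks(b) = [0, 1, 5, 6]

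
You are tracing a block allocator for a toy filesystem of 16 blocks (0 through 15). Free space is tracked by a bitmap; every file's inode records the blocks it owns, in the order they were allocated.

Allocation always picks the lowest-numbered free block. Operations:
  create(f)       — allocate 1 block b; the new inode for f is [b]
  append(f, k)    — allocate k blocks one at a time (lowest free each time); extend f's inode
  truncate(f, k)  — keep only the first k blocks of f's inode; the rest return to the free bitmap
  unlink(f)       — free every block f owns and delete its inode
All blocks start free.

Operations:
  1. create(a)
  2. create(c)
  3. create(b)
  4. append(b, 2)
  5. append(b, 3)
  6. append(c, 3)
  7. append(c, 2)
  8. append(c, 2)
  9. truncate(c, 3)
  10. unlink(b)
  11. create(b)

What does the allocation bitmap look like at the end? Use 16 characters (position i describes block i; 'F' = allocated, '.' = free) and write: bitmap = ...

  1. create(a)  ⇒  F...............  {a→[0]}
  2. create(c)  ⇒  FF..............  {a→[0]; c→[1]}
  3. create(b)  ⇒  FFF.............  {a→[0]; b→[2]; c→[1]}
  4. append(b, 2)  ⇒  FFFFF...........  {a→[0]; b→[2, 3, 4]; c→[1]}
  5. append(b, 3)  ⇒  FFFFFFFF........  {a→[0]; b→[2, 3, 4, 5, 6, 7]; c→[1]}
  6. append(c, 3)  ⇒  FFFFFFFFFFF.....  {a→[0]; b→[2, 3, 4, 5, 6, 7]; c→[1, 8, 9, 10]}
  7. append(c, 2)  ⇒  FFFFFFFFFFFFF...  {a→[0]; b→[2, 3, 4, 5, 6, 7]; c→[1, 8, 9, 10, 11, 12]}
  8. append(c, 2)  ⇒  FFFFFFFFFFFFFFF.  {a→[0]; b→[2, 3, 4, 5, 6, 7]; c→[1, 8, 9, 10, 11, 12, 13, 14]}
  9. truncate(c, 3)  ⇒  FFFFFFFFFF......  {a→[0]; b→[2, 3, 4, 5, 6, 7]; c→[1, 8, 9]}
  10. unlink(b)  ⇒  FF......FF......  {a→[0]; c→[1, 8, 9]}
  11. create(b)  ⇒  FFF.....FF......  {a→[0]; b→[2]; c→[1, 8, 9]}

bitmap = FFF.....FF......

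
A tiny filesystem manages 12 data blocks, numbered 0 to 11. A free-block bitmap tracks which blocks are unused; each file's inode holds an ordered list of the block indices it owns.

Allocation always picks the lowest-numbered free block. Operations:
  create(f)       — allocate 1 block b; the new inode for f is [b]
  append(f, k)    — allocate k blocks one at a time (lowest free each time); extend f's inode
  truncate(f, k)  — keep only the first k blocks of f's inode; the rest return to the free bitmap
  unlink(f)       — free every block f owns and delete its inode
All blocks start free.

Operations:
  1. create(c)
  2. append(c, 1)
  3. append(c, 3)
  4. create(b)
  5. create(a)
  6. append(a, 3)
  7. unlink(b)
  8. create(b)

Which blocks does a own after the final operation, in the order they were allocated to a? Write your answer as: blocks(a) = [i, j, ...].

  1. create(c)  ⇒  F...........  {c→[0]}
  2. append(c, 1)  ⇒  FF..........  {c→[0, 1]}
  3. append(c, 3)  ⇒  FFFFF.......  {c→[0, 1, 2, 3, 4]}
  4. create(b)  ⇒  FFFFFF......  {b→[5]; c→[0, 1, 2, 3, 4]}
  5. create(a)  ⇒  FFFFFFF.....  {a→[6]; b→[5]; c→[0, 1, 2, 3, 4]}
  6. append(a, 3)  ⇒  FFFFFFFFFF..  {a→[6, 7, 8, 9]; b→[5]; c→[0, 1, 2, 3, 4]}
  7. unlink(b)  ⇒  FFFFF.FFFF..  {a→[6, 7, 8, 9]; c→[0, 1, 2, 3, 4]}
  8. create(b)  ⇒  FFFFFFFFFF..  {a→[6, 7, 8, 9]; b→[5]; c→[0, 1, 2, 3, 4]}

blocks(a) = [6, 7, 8, 9]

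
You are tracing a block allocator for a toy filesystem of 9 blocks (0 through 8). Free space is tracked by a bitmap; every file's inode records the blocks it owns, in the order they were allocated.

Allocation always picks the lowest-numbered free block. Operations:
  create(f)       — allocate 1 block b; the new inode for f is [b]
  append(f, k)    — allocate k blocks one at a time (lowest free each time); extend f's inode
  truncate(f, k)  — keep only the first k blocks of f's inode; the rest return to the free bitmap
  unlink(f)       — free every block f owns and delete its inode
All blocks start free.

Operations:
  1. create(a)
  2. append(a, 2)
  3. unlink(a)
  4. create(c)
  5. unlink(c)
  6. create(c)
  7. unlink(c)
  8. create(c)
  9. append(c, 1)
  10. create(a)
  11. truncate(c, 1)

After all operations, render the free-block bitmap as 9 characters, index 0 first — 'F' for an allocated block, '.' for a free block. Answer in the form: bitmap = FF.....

bitmap = F.F......

after create(a) → a:[0]  free=[F........]
after append(a, 2) → a:[0, 1, 2]  free=[FFF......]
after unlink(a) →   free=[.........]
after create(c) → c:[0]  free=[F........]
after unlink(c) →   free=[.........]
after create(c) → c:[0]  free=[F........]
after unlink(c) →   free=[.........]
after create(c) → c:[0]  free=[F........]
after append(c, 1) → c:[0, 1]  free=[FF.......]
after create(a) → a:[2], c:[0, 1]  free=[FFF......]
after truncate(c, 1) → a:[2], c:[0]  free=[F.F......]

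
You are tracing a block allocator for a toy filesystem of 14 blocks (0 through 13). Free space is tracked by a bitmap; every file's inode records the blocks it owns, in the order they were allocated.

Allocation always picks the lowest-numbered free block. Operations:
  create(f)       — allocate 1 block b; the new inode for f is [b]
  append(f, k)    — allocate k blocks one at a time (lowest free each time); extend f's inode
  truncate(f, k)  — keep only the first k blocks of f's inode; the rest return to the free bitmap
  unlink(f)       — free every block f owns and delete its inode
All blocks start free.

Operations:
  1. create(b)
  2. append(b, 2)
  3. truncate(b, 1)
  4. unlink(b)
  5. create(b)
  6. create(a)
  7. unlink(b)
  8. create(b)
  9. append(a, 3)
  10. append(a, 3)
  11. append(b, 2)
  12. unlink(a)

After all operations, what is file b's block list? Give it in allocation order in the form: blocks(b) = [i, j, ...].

create(b): bitmap=F............. | b=[0]
append(b, 2): bitmap=FFF........... | b=[0, 1, 2]
truncate(b, 1): bitmap=F............. | b=[0]
unlink(b): bitmap=.............. | 
create(b): bitmap=F............. | b=[0]
create(a): bitmap=FF............ | a=[1] b=[0]
unlink(b): bitmap=.F............ | a=[1]
create(b): bitmap=FF............ | a=[1] b=[0]
append(a, 3): bitmap=FFFFF......... | a=[1, 2, 3, 4] b=[0]
append(a, 3): bitmap=FFFFFFFF...... | a=[1, 2, 3, 4, 5, 6, 7] b=[0]
append(b, 2): bitmap=FFFFFFFFFF.... | a=[1, 2, 3, 4, 5, 6, 7] b=[0, 8, 9]
unlink(a): bitmap=F.......FF.... | b=[0, 8, 9]

blocks(b) = [0, 8, 9]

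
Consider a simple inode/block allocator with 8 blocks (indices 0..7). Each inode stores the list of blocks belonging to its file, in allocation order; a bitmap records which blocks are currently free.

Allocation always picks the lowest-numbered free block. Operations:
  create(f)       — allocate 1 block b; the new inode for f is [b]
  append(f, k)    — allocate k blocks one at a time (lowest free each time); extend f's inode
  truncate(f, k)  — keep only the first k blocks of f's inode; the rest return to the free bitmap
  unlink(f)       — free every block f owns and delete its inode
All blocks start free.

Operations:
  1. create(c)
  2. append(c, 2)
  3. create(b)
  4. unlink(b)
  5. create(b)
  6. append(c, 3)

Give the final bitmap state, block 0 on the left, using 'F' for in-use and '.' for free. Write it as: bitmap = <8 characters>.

  1. create(c)  ⇒  F.......  {c→[0]}
  2. append(c, 2)  ⇒  FFF.....  {c→[0, 1, 2]}
  3. create(b)  ⇒  FFFF....  {b→[3]; c→[0, 1, 2]}
  4. unlink(b)  ⇒  FFF.....  {c→[0, 1, 2]}
  5. create(b)  ⇒  FFFF....  {b→[3]; c→[0, 1, 2]}
  6. append(c, 3)  ⇒  FFFFFFF.  {b→[3]; c→[0, 1, 2, 4, 5, 6]}

bitmap = FFFFFFF.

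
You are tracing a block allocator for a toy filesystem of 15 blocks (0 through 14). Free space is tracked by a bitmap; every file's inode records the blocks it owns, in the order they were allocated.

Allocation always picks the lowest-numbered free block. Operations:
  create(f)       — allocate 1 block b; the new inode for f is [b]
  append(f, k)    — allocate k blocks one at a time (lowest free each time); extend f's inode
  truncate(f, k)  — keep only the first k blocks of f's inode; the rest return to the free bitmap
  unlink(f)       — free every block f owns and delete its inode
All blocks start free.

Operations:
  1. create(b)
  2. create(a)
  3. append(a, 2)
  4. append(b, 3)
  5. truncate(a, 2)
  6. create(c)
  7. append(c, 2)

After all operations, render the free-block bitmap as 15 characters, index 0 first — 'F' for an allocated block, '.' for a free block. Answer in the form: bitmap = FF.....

bitmap = FFFFFFFFF......

create(b): bitmap=F.............. | b=[0]
create(a): bitmap=FF............. | a=[1] b=[0]
append(a, 2): bitmap=FFFF........... | a=[1, 2, 3] b=[0]
append(b, 3): bitmap=FFFFFFF........ | a=[1, 2, 3] b=[0, 4, 5, 6]
truncate(a, 2): bitmap=FFF.FFF........ | a=[1, 2] b=[0, 4, 5, 6]
create(c): bitmap=FFFFFFF........ | a=[1, 2] b=[0, 4, 5, 6] c=[3]
append(c, 2): bitmap=FFFFFFFFF...... | a=[1, 2] b=[0, 4, 5, 6] c=[3, 7, 8]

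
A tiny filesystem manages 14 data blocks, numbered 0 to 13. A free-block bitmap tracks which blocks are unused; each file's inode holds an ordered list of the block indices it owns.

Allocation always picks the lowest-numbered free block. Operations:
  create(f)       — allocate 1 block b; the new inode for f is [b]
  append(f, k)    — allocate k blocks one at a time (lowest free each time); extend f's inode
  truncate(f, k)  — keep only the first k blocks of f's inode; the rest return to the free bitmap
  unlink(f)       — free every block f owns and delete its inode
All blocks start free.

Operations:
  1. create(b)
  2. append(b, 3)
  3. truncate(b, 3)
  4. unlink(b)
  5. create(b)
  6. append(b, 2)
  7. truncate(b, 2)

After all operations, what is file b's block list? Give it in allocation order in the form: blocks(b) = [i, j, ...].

blocks(b) = [0, 1]

create(b): bitmap=F............. | b=[0]
append(b, 3): bitmap=FFFF.......... | b=[0, 1, 2, 3]
truncate(b, 3): bitmap=FFF........... | b=[0, 1, 2]
unlink(b): bitmap=.............. | 
create(b): bitmap=F............. | b=[0]
append(b, 2): bitmap=FFF........... | b=[0, 1, 2]
truncate(b, 2): bitmap=FF............ | b=[0, 1]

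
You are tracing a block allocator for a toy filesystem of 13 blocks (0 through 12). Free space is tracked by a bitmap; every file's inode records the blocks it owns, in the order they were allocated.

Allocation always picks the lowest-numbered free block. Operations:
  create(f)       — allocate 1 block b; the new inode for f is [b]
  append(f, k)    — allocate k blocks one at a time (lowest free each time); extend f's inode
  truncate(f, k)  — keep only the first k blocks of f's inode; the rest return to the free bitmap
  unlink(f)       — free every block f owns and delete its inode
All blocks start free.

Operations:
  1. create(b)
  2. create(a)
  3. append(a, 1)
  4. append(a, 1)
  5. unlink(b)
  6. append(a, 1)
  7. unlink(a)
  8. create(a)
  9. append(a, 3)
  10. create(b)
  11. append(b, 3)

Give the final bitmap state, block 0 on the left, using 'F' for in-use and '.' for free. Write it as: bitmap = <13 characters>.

bitmap = FFFFFFFF.....

  1. create(b)  ⇒  F............  {b→[0]}
  2. create(a)  ⇒  FF...........  {a→[1]; b→[0]}
  3. append(a, 1)  ⇒  FFF..........  {a→[1, 2]; b→[0]}
  4. append(a, 1)  ⇒  FFFF.........  {a→[1, 2, 3]; b→[0]}
  5. unlink(b)  ⇒  .FFF.........  {a→[1, 2, 3]}
  6. append(a, 1)  ⇒  FFFF.........  {a→[1, 2, 3, 0]}
  7. unlink(a)  ⇒  .............  {}
  8. create(a)  ⇒  F............  {a→[0]}
  9. append(a, 3)  ⇒  FFFF.........  {a→[0, 1, 2, 3]}
  10. create(b)  ⇒  FFFFF........  {a→[0, 1, 2, 3]; b→[4]}
  11. append(b, 3)  ⇒  FFFFFFFF.....  {a→[0, 1, 2, 3]; b→[4, 5, 6, 7]}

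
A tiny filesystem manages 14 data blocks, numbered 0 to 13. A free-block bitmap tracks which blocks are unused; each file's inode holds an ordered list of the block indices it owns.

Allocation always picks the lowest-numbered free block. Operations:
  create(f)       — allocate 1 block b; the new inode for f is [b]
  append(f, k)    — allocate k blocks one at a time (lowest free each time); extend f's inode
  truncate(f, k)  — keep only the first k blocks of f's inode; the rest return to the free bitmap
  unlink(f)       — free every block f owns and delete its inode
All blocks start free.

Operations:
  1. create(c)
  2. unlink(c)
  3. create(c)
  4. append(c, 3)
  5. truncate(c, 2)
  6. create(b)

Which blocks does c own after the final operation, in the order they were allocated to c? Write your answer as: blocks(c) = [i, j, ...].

after create(c) → c:[0]  free=[F.............]
after unlink(c) →   free=[..............]
after create(c) → c:[0]  free=[F.............]
after append(c, 3) → c:[0, 1, 2, 3]  free=[FFFF..........]
after truncate(c, 2) → c:[0, 1]  free=[FF............]
after create(b) → b:[2], c:[0, 1]  free=[FFF...........]

blocks(c) = [0, 1]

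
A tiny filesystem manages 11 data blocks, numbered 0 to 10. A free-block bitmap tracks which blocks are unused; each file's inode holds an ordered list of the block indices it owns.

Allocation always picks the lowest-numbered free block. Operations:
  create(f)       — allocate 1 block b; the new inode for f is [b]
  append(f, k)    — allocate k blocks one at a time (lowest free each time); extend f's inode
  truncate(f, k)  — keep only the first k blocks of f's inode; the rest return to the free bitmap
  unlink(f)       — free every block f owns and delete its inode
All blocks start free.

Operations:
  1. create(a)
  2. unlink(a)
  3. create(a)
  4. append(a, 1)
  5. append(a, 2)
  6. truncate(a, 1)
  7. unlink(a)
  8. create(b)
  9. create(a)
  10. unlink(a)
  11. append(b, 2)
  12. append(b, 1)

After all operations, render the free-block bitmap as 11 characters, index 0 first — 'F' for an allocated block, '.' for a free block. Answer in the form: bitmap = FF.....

bitmap = FFFF.......

after create(a) → a:[0]  free=[F..........]
after unlink(a) →   free=[...........]
after create(a) → a:[0]  free=[F..........]
after append(a, 1) → a:[0, 1]  free=[FF.........]
after append(a, 2) → a:[0, 1, 2, 3]  free=[FFFF.......]
after truncate(a, 1) → a:[0]  free=[F..........]
after unlink(a) →   free=[...........]
after create(b) → b:[0]  free=[F..........]
after create(a) → a:[1], b:[0]  free=[FF.........]
after unlink(a) → b:[0]  free=[F..........]
after append(b, 2) → b:[0, 1, 2]  free=[FFF........]
after append(b, 1) → b:[0, 1, 2, 3]  free=[FFFF.......]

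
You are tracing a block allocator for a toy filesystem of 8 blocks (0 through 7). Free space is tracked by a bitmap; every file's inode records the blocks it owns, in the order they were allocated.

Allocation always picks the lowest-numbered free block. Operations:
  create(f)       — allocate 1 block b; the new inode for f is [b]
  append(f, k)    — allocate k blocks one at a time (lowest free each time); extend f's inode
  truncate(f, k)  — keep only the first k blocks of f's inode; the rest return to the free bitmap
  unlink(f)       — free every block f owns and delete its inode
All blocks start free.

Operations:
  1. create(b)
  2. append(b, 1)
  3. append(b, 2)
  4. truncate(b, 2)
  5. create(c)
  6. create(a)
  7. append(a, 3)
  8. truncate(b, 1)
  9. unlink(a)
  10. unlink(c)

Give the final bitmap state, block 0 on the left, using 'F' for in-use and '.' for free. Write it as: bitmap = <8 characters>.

bitmap = F.......

create(b): bitmap=F....... | b=[0]
append(b, 1): bitmap=FF...... | b=[0, 1]
append(b, 2): bitmap=FFFF.... | b=[0, 1, 2, 3]
truncate(b, 2): bitmap=FF...... | b=[0, 1]
create(c): bitmap=FFF..... | b=[0, 1] c=[2]
create(a): bitmap=FFFF.... | a=[3] b=[0, 1] c=[2]
append(a, 3): bitmap=FFFFFFF. | a=[3, 4, 5, 6] b=[0, 1] c=[2]
truncate(b, 1): bitmap=F.FFFFF. | a=[3, 4, 5, 6] b=[0] c=[2]
unlink(a): bitmap=F.F..... | b=[0] c=[2]
unlink(c): bitmap=F....... | b=[0]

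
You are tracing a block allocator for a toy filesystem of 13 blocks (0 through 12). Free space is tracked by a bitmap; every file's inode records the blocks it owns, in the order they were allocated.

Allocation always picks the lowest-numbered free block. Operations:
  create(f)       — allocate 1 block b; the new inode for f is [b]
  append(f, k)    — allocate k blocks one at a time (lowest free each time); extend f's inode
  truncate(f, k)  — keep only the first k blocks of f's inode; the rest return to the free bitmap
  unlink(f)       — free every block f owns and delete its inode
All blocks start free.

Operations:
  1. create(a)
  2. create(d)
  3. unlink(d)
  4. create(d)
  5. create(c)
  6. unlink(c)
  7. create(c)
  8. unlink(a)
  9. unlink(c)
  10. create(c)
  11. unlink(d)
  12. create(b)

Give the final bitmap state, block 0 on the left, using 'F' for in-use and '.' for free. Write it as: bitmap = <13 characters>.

bitmap = FF...........

after create(a) → a:[0]  free=[F............]
after create(d) → a:[0], d:[1]  free=[FF...........]
after unlink(d) → a:[0]  free=[F............]
after create(d) → a:[0], d:[1]  free=[FF...........]
after create(c) → a:[0], c:[2], d:[1]  free=[FFF..........]
after unlink(c) → a:[0], d:[1]  free=[FF...........]
after create(c) → a:[0], c:[2], d:[1]  free=[FFF..........]
after unlink(a) → c:[2], d:[1]  free=[.FF..........]
after unlink(c) → d:[1]  free=[.F...........]
after create(c) → c:[0], d:[1]  free=[FF...........]
after unlink(d) → c:[0]  free=[F............]
after create(b) → b:[1], c:[0]  free=[FF...........]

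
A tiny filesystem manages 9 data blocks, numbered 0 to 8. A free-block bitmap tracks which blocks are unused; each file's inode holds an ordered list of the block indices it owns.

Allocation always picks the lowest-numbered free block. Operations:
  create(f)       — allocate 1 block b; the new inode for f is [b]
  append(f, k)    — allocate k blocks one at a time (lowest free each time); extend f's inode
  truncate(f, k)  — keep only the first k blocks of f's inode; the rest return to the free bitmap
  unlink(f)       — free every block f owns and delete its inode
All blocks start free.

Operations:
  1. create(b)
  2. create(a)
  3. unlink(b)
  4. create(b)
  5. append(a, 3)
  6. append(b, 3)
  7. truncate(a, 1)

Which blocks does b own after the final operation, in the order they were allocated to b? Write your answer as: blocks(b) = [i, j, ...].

  1. create(b)  ⇒  F........  {b→[0]}
  2. create(a)  ⇒  FF.......  {a→[1]; b→[0]}
  3. unlink(b)  ⇒  .F.......  {a→[1]}
  4. create(b)  ⇒  FF.......  {a→[1]; b→[0]}
  5. append(a, 3)  ⇒  FFFFF....  {a→[1, 2, 3, 4]; b→[0]}
  6. append(b, 3)  ⇒  FFFFFFFF.  {a→[1, 2, 3, 4]; b→[0, 5, 6, 7]}
  7. truncate(a, 1)  ⇒  FF...FFF.  {a→[1]; b→[0, 5, 6, 7]}

blocks(b) = [0, 5, 6, 7]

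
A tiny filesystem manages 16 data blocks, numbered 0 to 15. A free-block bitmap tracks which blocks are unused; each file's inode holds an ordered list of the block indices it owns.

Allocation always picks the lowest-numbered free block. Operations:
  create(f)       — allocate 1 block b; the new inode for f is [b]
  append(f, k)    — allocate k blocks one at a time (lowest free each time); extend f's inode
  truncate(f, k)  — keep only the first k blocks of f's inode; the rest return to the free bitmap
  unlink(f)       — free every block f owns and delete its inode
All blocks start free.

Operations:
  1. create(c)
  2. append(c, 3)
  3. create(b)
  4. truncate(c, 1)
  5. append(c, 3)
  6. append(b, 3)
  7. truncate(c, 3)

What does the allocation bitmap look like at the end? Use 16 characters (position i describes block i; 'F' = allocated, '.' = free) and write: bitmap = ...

[1] create(c) — c=0 (map F...............)
[2] append(c, 3) — c=0,1,2,3 (map FFFF............)
[3] create(b) — b=4 c=0,1,2,3 (map FFFFF...........)
[4] truncate(c, 1) — b=4 c=0 (map F...F...........)
[5] append(c, 3) — b=4 c=0,1,2,3 (map FFFFF...........)
[6] append(b, 3) — b=4,5,6,7 c=0,1,2,3 (map FFFFFFFF........)
[7] truncate(c, 3) — b=4,5,6,7 c=0,1,2 (map FFF.FFFF........)

bitmap = FFF.FFFF........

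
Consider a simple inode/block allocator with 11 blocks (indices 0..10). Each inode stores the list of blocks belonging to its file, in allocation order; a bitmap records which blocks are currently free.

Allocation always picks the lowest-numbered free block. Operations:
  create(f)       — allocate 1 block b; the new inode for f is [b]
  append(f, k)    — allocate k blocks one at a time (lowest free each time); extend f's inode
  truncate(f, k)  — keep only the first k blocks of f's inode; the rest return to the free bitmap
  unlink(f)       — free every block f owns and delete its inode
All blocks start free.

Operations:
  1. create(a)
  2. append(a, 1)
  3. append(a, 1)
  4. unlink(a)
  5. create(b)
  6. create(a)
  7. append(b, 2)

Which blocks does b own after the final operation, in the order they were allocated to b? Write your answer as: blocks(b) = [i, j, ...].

[1] create(a) — a=0 (map F..........)
[2] append(a, 1) — a=0,1 (map FF.........)
[3] append(a, 1) — a=0,1,2 (map FFF........)
[4] unlink(a) —  (map ...........)
[5] create(b) — b=0 (map F..........)
[6] create(a) — a=1 b=0 (map FF.........)
[7] append(b, 2) — a=1 b=0,2,3 (map FFFF.......)

blocks(b) = [0, 2, 3]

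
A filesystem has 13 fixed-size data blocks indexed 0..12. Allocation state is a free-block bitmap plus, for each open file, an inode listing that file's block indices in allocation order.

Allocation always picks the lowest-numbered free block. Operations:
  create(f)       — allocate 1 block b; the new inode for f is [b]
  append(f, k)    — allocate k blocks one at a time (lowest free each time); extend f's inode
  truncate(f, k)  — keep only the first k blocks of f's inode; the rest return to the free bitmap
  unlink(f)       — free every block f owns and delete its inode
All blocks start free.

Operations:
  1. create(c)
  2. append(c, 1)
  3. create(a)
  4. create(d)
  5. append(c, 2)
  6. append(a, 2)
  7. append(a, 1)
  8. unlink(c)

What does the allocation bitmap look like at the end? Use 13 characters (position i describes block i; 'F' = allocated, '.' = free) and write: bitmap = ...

bitmap = ..FF..FFF....

  1. create(c)  ⇒  F............  {c→[0]}
  2. append(c, 1)  ⇒  FF...........  {c→[0, 1]}
  3. create(a)  ⇒  FFF..........  {a→[2]; c→[0, 1]}
  4. create(d)  ⇒  FFFF.........  {a→[2]; c→[0, 1]; d→[3]}
  5. append(c, 2)  ⇒  FFFFFF.......  {a→[2]; c→[0, 1, 4, 5]; d→[3]}
  6. append(a, 2)  ⇒  FFFFFFFF.....  {a→[2, 6, 7]; c→[0, 1, 4, 5]; d→[3]}
  7. append(a, 1)  ⇒  FFFFFFFFF....  {a→[2, 6, 7, 8]; c→[0, 1, 4, 5]; d→[3]}
  8. unlink(c)  ⇒  ..FF..FFF....  {a→[2, 6, 7, 8]; d→[3]}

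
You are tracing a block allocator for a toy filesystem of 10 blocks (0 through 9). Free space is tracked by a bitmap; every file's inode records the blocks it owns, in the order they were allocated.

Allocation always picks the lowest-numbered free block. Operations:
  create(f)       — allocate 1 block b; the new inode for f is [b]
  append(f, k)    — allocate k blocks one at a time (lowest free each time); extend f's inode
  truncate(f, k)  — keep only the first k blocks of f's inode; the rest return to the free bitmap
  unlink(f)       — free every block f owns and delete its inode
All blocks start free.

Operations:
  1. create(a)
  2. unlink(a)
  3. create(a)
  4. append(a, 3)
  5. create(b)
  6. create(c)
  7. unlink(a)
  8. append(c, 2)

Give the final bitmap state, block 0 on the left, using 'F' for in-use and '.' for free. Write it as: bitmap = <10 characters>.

create(a): bitmap=F......... | a=[0]
unlink(a): bitmap=.......... | 
create(a): bitmap=F......... | a=[0]
append(a, 3): bitmap=FFFF...... | a=[0, 1, 2, 3]
create(b): bitmap=FFFFF..... | a=[0, 1, 2, 3] b=[4]
create(c): bitmap=FFFFFF.... | a=[0, 1, 2, 3] b=[4] c=[5]
unlink(a): bitmap=....FF.... | b=[4] c=[5]
append(c, 2): bitmap=FF..FF.... | b=[4] c=[5, 0, 1]

bitmap = FF..FF....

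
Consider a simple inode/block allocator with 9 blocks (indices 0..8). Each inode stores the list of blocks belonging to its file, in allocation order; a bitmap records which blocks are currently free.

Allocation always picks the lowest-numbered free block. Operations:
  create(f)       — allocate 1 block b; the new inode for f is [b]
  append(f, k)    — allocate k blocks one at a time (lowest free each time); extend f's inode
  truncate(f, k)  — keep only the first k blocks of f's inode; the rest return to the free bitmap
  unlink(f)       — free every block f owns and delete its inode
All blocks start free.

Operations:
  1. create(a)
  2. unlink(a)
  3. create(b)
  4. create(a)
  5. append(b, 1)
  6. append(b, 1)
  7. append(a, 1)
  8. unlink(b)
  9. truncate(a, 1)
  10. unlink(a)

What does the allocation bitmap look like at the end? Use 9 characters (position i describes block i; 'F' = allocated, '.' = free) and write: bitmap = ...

after create(a) → a:[0]  free=[F........]
after unlink(a) →   free=[.........]
after create(b) → b:[0]  free=[F........]
after create(a) → a:[1], b:[0]  free=[FF.......]
after append(b, 1) → a:[1], b:[0, 2]  free=[FFF......]
after append(b, 1) → a:[1], b:[0, 2, 3]  free=[FFFF.....]
after append(a, 1) → a:[1, 4], b:[0, 2, 3]  free=[FFFFF....]
after unlink(b) → a:[1, 4]  free=[.F..F....]
after truncate(a, 1) → a:[1]  free=[.F.......]
after unlink(a) →   free=[.........]

bitmap = .........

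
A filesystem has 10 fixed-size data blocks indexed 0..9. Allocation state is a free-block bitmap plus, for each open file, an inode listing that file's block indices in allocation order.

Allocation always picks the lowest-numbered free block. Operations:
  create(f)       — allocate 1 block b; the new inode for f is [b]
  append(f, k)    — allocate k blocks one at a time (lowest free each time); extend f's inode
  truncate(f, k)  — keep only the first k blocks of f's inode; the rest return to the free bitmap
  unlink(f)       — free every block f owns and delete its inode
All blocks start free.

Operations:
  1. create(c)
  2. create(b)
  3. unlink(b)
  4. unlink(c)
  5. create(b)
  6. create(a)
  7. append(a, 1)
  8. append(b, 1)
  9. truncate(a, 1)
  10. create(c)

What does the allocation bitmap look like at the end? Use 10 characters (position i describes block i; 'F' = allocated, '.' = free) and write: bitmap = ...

bitmap = FFFF......

after create(c) → c:[0]  free=[F.........]
after create(b) → b:[1], c:[0]  free=[FF........]
after unlink(b) → c:[0]  free=[F.........]
after unlink(c) →   free=[..........]
after create(b) → b:[0]  free=[F.........]
after create(a) → a:[1], b:[0]  free=[FF........]
after append(a, 1) → a:[1, 2], b:[0]  free=[FFF.......]
after append(b, 1) → a:[1, 2], b:[0, 3]  free=[FFFF......]
after truncate(a, 1) → a:[1], b:[0, 3]  free=[FF.F......]
after create(c) → a:[1], b:[0, 3], c:[2]  free=[FFFF......]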